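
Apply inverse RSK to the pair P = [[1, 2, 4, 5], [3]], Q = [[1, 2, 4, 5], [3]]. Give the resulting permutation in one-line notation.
1 3 2 4 5

Reverse the RSK construction: for i from n down to 1, find the cell of Q containing i, remove the entry at that cell from P, and reverse-bump it up through P; the value ejected from row 1 is w(i).

Step i=5: Q has 5 at row 1, column 4; remove that cell from P, ejecting 5. So w(5) = 5. P is now [[1, 2, 4], [3]].
Step i=4: Q has 4 at row 1, column 3; remove that cell from P, ejecting 4. So w(4) = 4. P is now [[1, 2], [3]].
Step i=3: Q has 3 at row 2, column 1; remove 3 from row 2 of P and reverse-bump: 3 enters row 1 and ejects 2. So w(3) = 2. P is now [[1, 3]].
Step i=2: Q has 2 at row 1, column 2; remove that cell from P, ejecting 3. So w(2) = 3. P is now [[1]].
Step i=1: Q has 1 at row 1, column 1; remove that cell from P, ejecting 1. So w(1) = 1. P is now [].

So w = 1 3 2 4 5.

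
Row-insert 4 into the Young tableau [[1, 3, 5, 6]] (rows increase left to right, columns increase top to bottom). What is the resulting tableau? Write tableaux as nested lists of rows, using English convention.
In row 1, 4 replaces 5 (the leftmost entry greater than 4); 5 is bumped to row 2. 5 starts a new row 2. The new tableau is [[1, 3, 4, 6], [5]].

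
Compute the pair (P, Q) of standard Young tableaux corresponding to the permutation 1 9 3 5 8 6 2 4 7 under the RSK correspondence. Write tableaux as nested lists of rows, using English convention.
P = [[1, 2, 4, 6, 7], [3, 5], [8], [9]], Q = [[1, 2, 4, 5, 9], [3, 8], [6], [7]]

Insert each entry of the permutation into P by Schensted row insertion, recording in Q the position of each new cell.

Insert 1: appended to row 1. P = [[1]].
Insert 9: appended to row 1. P = [[1, 9]].
Insert 3: 3 bumps 9 from row 1; 9 starts row 2. P = [[1, 3], [9]].
Insert 5: appended to row 1. P = [[1, 3, 5], [9]].
Insert 8: appended to row 1. P = [[1, 3, 5, 8], [9]].
Insert 6: 6 bumps 8 from row 1; 8 bumps 9 from row 2; 9 starts row 3. P = [[1, 3, 5, 6], [8], [9]].
Insert 2: 2 bumps 3 from row 1; 3 bumps 8 from row 2; 8 bumps 9 from row 3; 9 starts row 4. P = [[1, 2, 5, 6], [3], [8], [9]].
Insert 4: 4 bumps 5 from row 1; 5 appends to row 2. P = [[1, 2, 4, 6], [3, 5], [8], [9]].
Insert 7: appended to row 1. P = [[1, 2, 4, 6, 7], [3, 5], [8], [9]].

So P = [[1, 2, 4, 6, 7], [3, 5], [8], [9]], Q = [[1, 2, 4, 5, 9], [3, 8], [6], [7]].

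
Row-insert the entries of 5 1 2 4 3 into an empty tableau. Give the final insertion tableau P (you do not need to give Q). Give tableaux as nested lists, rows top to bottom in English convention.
After inserting 5: P = [[5]].
After inserting 1: P = [[1], [5]].
After inserting 2: P = [[1, 2], [5]].
After inserting 4: P = [[1, 2, 4], [5]].
After inserting 3: P = [[1, 2, 3], [4], [5]].

So P = [[1, 2, 3], [4], [5]].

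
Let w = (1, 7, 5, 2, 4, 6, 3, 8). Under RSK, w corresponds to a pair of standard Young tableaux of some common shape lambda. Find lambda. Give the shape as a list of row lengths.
[5, 1, 1, 1]

RSK row insertion gives P = [[1, 2, 3, 6, 8], [4], [5], [7]], which has shape [5, 1, 1, 1].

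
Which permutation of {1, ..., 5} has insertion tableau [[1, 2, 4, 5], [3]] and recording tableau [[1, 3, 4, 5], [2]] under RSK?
3 1 2 4 5

Reverse the RSK construction: for i from n down to 1, find the cell of Q containing i, remove the entry at that cell from P, and reverse-bump it up through P; the value ejected from row 1 is w(i).

Step i=5: Q has 5 at row 1, column 4; remove that cell from P, ejecting 5. So w(5) = 5. P is now [[1, 2, 4], [3]].
Step i=4: Q has 4 at row 1, column 3; remove that cell from P, ejecting 4. So w(4) = 4. P is now [[1, 2], [3]].
Step i=3: Q has 3 at row 1, column 2; remove that cell from P, ejecting 2. So w(3) = 2. P is now [[1], [3]].
Step i=2: Q has 2 at row 2, column 1; remove 3 from row 2 of P and reverse-bump: 3 enters row 1 and ejects 1. So w(2) = 1. P is now [[3]].
Step i=1: Q has 1 at row 1, column 1; remove that cell from P, ejecting 3. So w(1) = 3. P is now [].

So w = 3 1 2 4 5.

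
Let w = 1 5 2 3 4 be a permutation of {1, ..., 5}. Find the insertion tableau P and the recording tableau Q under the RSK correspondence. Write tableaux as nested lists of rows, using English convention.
Insert each entry of the permutation into P by Schensted row insertion, recording in Q the position of each new cell.

Insert 1: appended to row 1. P = [[1]].
Insert 5: appended to row 1. P = [[1, 5]].
Insert 2: 2 bumps 5 from row 1; 5 starts row 2. P = [[1, 2], [5]].
Insert 3: appended to row 1. P = [[1, 2, 3], [5]].
Insert 4: appended to row 1. P = [[1, 2, 3, 4], [5]].

So P = [[1, 2, 3, 4], [5]], Q = [[1, 2, 4, 5], [3]].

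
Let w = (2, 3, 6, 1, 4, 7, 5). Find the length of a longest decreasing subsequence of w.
2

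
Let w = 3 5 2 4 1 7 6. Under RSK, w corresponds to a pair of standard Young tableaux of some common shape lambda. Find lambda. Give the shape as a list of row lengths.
Row-insert each entry into an empty tableau.

After inserting 3: P = [[3]].
After inserting 5: P = [[3, 5]].
After inserting 2: P = [[2, 5], [3]].
After inserting 4: P = [[2, 4], [3, 5]].
After inserting 1: P = [[1, 4], [2, 5], [3]].
After inserting 7: P = [[1, 4, 7], [2, 5], [3]].
After inserting 6: P = [[1, 4, 6], [2, 5, 7], [3]].

The final insertion tableau P = [[1, 4, 6], [2, 5, 7], [3]] has shape [3, 3, 1].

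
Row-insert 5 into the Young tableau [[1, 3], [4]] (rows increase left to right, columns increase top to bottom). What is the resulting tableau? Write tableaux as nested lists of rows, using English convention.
5 is larger than every entry of row 1, so it is appended to row 1. The new tableau is [[1, 3, 5], [4]].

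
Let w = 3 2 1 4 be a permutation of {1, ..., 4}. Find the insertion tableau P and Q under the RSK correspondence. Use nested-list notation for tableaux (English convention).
P = [[1, 4], [2], [3]], Q = [[1, 4], [2], [3]]

Insert each entry of the permutation into P by Schensted row insertion, recording in Q the position of each new cell.

After inserting 3: P = [[3]].
After inserting 2: P = [[2], [3]].
After inserting 1: P = [[1], [2], [3]].
After inserting 4: P = [[1, 4], [2], [3]].

So P = [[1, 4], [2], [3]], Q = [[1, 4], [2], [3]].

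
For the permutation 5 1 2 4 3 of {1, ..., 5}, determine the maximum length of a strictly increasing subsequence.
3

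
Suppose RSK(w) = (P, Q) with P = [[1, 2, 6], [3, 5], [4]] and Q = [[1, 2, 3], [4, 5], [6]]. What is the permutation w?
4 5 6 1 3 2

Reverse RSK: for i = n, n-1, ..., 1, locate i in Q, remove the corresponding corner cell from P, and reverse-bump its entry up through P; the value ejected from row 1 is w(i).

So w = 4 5 6 1 3 2.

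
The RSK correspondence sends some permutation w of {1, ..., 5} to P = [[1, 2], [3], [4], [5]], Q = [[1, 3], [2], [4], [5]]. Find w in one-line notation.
5 1 4 3 2

Reverse RSK: for i = n, n-1, ..., 1, locate i in Q, remove the corresponding corner cell from P, and reverse-bump its entry up through P; the value ejected from row 1 is w(i).

So w = 5 1 4 3 2.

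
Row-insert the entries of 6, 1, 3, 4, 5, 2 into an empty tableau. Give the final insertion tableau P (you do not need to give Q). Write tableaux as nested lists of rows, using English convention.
Insert 6: appended to row 1. P = [[6]].
Insert 1: 1 bumps 6 from row 1; 6 starts row 2. P = [[1], [6]].
Insert 3: appended to row 1. P = [[1, 3], [6]].
Insert 4: appended to row 1. P = [[1, 3, 4], [6]].
Insert 5: appended to row 1. P = [[1, 3, 4, 5], [6]].
Insert 2: 2 bumps 3 from row 1; 3 bumps 6 from row 2; 6 starts row 3. P = [[1, 2, 4, 5], [3], [6]].

So P = [[1, 2, 4, 5], [3], [6]].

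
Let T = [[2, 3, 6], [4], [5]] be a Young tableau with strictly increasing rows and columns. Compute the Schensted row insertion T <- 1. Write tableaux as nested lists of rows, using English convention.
In row 1, 1 replaces 2 (the leftmost entry greater than 1); 2 is bumped to row 2. In row 2, 2 replaces 4 (the leftmost entry greater than 2); 4 is bumped to row 3. In row 3, 4 replaces 5 (the leftmost entry greater than 4); 5 is bumped to row 4. 5 starts a new row 4. The new tableau is [[1, 3, 6], [2], [4], [5]].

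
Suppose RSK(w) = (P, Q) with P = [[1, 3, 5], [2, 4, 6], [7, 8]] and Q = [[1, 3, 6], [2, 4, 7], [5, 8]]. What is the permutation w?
2 1 7 4 3 8 6 5

Reverse the RSK construction: for i from n down to 1, find the cell of Q containing i, remove the entry at that cell from P, and reverse-bump it up through P; the value ejected from row 1 is w(i).

Step i=8: Q has 8 at row 3, column 2; remove 8 from row 3 of P and reverse-bump: 8 enters row 2 and ejects 6; 6 enters row 1 and ejects 5. So w(8) = 5. P is now [[1, 3, 6], [2, 4, 8], [7]].
Step i=7: Q has 7 at row 2, column 3; remove 8 from row 2 of P and reverse-bump: 8 enters row 1 and ejects 6. So w(7) = 6. P is now [[1, 3, 8], [2, 4], [7]].
Step i=6: Q has 6 at row 1, column 3; remove that cell from P, ejecting 8. So w(6) = 8. P is now [[1, 3], [2, 4], [7]].
Step i=5: Q has 5 at row 3, column 1; remove 7 from row 3 of P and reverse-bump: 7 enters row 2 and ejects 4; 4 enters row 1 and ejects 3. So w(5) = 3. P is now [[1, 4], [2, 7]].
Step i=4: Q has 4 at row 2, column 2; remove 7 from row 2 of P and reverse-bump: 7 enters row 1 and ejects 4. So w(4) = 4. P is now [[1, 7], [2]].
Step i=3: Q has 3 at row 1, column 2; remove that cell from P, ejecting 7. So w(3) = 7. P is now [[1], [2]].
Step i=2: Q has 2 at row 2, column 1; remove 2 from row 2 of P and reverse-bump: 2 enters row 1 and ejects 1. So w(2) = 1. P is now [[2]].
Step i=1: Q has 1 at row 1, column 1; remove that cell from P, ejecting 2. So w(1) = 2. P is now [].

So w = 2 1 7 4 3 8 6 5.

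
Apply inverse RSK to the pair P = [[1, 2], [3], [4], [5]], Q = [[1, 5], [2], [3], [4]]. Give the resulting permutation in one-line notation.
Reverse the RSK construction: for i from n down to 1, find the cell of Q containing i, remove the entry at that cell from P, and reverse-bump it up through P; the value ejected from row 1 is w(i).

Step i=5: Q has 5 at row 1, column 2; remove that cell from P, ejecting 2. So w(5) = 2. P is now [[1], [3], [4], [5]].
Step i=4: Q has 4 at row 4, column 1; remove 5 from row 4 of P and reverse-bump: 5 enters row 3 and ejects 4; 4 enters row 2 and ejects 3; 3 enters row 1 and ejects 1. So w(4) = 1. P is now [[3], [4], [5]].
Step i=3: Q has 3 at row 3, column 1; remove 5 from row 3 of P and reverse-bump: 5 enters row 2 and ejects 4; 4 enters row 1 and ejects 3. So w(3) = 3. P is now [[4], [5]].
Step i=2: Q has 2 at row 2, column 1; remove 5 from row 2 of P and reverse-bump: 5 enters row 1 and ejects 4. So w(2) = 4. P is now [[5]].
Step i=1: Q has 1 at row 1, column 1; remove that cell from P, ejecting 5. So w(1) = 5. P is now [].

So w = 5 4 3 1 2.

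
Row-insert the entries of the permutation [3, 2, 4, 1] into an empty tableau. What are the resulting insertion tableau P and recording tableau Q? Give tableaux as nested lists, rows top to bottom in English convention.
P = [[1, 4], [2], [3]], Q = [[1, 3], [2], [4]]

Insert each entry of the permutation into P by Schensted row insertion, recording in Q the position of each new cell.

Insert 3: appended to row 1. P = [[3]].
Insert 2: 2 bumps 3 from row 1; 3 starts row 2. P = [[2], [3]].
Insert 4: appended to row 1. P = [[2, 4], [3]].
Insert 1: 1 bumps 2 from row 1; 2 bumps 3 from row 2; 3 starts row 3. P = [[1, 4], [2], [3]].

So P = [[1, 4], [2], [3]], Q = [[1, 3], [2], [4]].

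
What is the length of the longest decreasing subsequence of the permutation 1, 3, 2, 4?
2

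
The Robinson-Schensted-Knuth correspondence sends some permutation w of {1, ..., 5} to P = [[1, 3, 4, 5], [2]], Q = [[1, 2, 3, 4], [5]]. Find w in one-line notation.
2 3 4 5 1

Reverse the RSK construction: for i from n down to 1, find the cell of Q containing i, remove the entry at that cell from P, and reverse-bump it up through P; the value ejected from row 1 is w(i).

Step i=5: Q has 5 at row 2, column 1; remove 2 from row 2 of P and reverse-bump: 2 enters row 1 and ejects 1. So w(5) = 1. P is now [[2, 3, 4, 5]].
Step i=4: Q has 4 at row 1, column 4; remove that cell from P, ejecting 5. So w(4) = 5. P is now [[2, 3, 4]].
Step i=3: Q has 3 at row 1, column 3; remove that cell from P, ejecting 4. So w(3) = 4. P is now [[2, 3]].
Step i=2: Q has 2 at row 1, column 2; remove that cell from P, ejecting 3. So w(2) = 3. P is now [[2]].
Step i=1: Q has 1 at row 1, column 1; remove that cell from P, ejecting 2. So w(1) = 2. P is now [].

So w = 2 3 4 5 1.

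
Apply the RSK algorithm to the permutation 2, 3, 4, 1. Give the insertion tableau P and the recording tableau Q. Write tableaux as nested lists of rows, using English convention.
Insert each entry of the permutation into P by Schensted row insertion, recording in Q the position of each new cell.

Insert 2: appended to row 1. P = [[2]].
Insert 3: appended to row 1. P = [[2, 3]].
Insert 4: appended to row 1. P = [[2, 3, 4]].
Insert 1: 1 bumps 2 from row 1; 2 starts row 2. P = [[1, 3, 4], [2]].

So P = [[1, 3, 4], [2]], Q = [[1, 2, 3], [4]].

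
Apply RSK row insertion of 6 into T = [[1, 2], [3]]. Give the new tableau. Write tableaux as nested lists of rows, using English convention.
6 is larger than every entry of row 1, so it is appended to row 1. The new tableau is [[1, 2, 6], [3]].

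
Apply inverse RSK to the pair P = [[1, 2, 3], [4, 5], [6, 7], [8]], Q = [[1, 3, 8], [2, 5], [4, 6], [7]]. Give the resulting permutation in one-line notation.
Reverse the RSK construction: for i from n down to 1, find the cell of Q containing i, remove the entry at that cell from P, and reverse-bump it up through P; the value ejected from row 1 is w(i).

Step i=8: Q has 8 at row 1, column 3; remove that cell from P, ejecting 3. So w(8) = 3. P is now [[1, 2], [4, 5], [6, 7], [8]].
Step i=7: Q has 7 at row 4, column 1; remove 8 from row 4 of P and reverse-bump: 8 enters row 3 and ejects 7; 7 enters row 2 and ejects 5; 5 enters row 1 and ejects 2. So w(7) = 2. P is now [[1, 5], [4, 7], [6, 8]].
Step i=6: Q has 6 at row 3, column 2; remove 8 from row 3 of P and reverse-bump: 8 enters row 2 and ejects 7; 7 enters row 1 and ejects 5. So w(6) = 5. P is now [[1, 7], [4, 8], [6]].
Step i=5: Q has 5 at row 2, column 2; remove 8 from row 2 of P and reverse-bump: 8 enters row 1 and ejects 7. So w(5) = 7. P is now [[1, 8], [4], [6]].
Step i=4: Q has 4 at row 3, column 1; remove 6 from row 3 of P and reverse-bump: 6 enters row 2 and ejects 4; 4 enters row 1 and ejects 1. So w(4) = 1. P is now [[4, 8], [6]].
Step i=3: Q has 3 at row 1, column 2; remove that cell from P, ejecting 8. So w(3) = 8. P is now [[4], [6]].
Step i=2: Q has 2 at row 2, column 1; remove 6 from row 2 of P and reverse-bump: 6 enters row 1 and ejects 4. So w(2) = 4. P is now [[6]].
Step i=1: Q has 1 at row 1, column 1; remove that cell from P, ejecting 6. So w(1) = 6. P is now [].

So w = 6 4 8 1 7 5 2 3.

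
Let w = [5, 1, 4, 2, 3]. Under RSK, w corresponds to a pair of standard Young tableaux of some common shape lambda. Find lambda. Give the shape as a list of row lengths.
RSK row insertion gives P = [[1, 2, 3], [4], [5]], which has shape [3, 1, 1].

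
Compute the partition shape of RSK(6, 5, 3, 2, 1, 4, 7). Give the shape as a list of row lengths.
Row-insert each entry into an empty tableau.

After inserting 6: P = [[6]].
After inserting 5: P = [[5], [6]].
After inserting 3: P = [[3], [5], [6]].
After inserting 2: P = [[2], [3], [5], [6]].
After inserting 1: P = [[1], [2], [3], [5], [6]].
After inserting 4: P = [[1, 4], [2], [3], [5], [6]].
After inserting 7: P = [[1, 4, 7], [2], [3], [5], [6]].

The final insertion tableau P = [[1, 4, 7], [2], [3], [5], [6]] has shape [3, 1, 1, 1, 1].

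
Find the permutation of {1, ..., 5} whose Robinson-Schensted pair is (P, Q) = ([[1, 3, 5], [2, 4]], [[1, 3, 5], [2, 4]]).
Reverse the RSK construction: for i from n down to 1, find the cell of Q containing i, remove the entry at that cell from P, and reverse-bump it up through P; the value ejected from row 1 is w(i).

Step i=5: Q has 5 at row 1, column 3; remove that cell from P, ejecting 5. So w(5) = 5. P is now [[1, 3], [2, 4]].
Step i=4: Q has 4 at row 2, column 2; remove 4 from row 2 of P and reverse-bump: 4 enters row 1 and ejects 3. So w(4) = 3. P is now [[1, 4], [2]].
Step i=3: Q has 3 at row 1, column 2; remove that cell from P, ejecting 4. So w(3) = 4. P is now [[1], [2]].
Step i=2: Q has 2 at row 2, column 1; remove 2 from row 2 of P and reverse-bump: 2 enters row 1 and ejects 1. So w(2) = 1. P is now [[2]].
Step i=1: Q has 1 at row 1, column 1; remove that cell from P, ejecting 2. So w(1) = 2. P is now [].

So w = 2 1 4 3 5.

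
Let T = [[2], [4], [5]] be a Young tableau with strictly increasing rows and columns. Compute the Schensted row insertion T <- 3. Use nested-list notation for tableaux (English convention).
[[2, 3], [4], [5]]

3 is larger than every entry of row 1, so it is appended to row 1. The new tableau is [[2, 3], [4], [5]].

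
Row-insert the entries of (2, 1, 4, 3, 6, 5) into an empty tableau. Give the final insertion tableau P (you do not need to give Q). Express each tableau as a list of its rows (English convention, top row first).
Insert 2: appended to row 1. P = [[2]].
Insert 1: 1 bumps 2 from row 1; 2 starts row 2. P = [[1], [2]].
Insert 4: appended to row 1. P = [[1, 4], [2]].
Insert 3: 3 bumps 4 from row 1; 4 appends to row 2. P = [[1, 3], [2, 4]].
Insert 6: appended to row 1. P = [[1, 3, 6], [2, 4]].
Insert 5: 5 bumps 6 from row 1; 6 appends to row 2. P = [[1, 3, 5], [2, 4, 6]].

So P = [[1, 3, 5], [2, 4, 6]].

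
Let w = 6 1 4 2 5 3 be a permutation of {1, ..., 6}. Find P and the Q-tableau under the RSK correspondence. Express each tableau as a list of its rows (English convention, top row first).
P = [[1, 2, 3], [4, 5], [6]], Q = [[1, 3, 5], [2, 6], [4]]

Insert each entry of the permutation into P by Schensted row insertion, recording in Q the position of each new cell.

After inserting 6: P = [[6]].
After inserting 1: P = [[1], [6]].
After inserting 4: P = [[1, 4], [6]].
After inserting 2: P = [[1, 2], [4], [6]].
After inserting 5: P = [[1, 2, 5], [4], [6]].
After inserting 3: P = [[1, 2, 3], [4, 5], [6]].

So P = [[1, 2, 3], [4, 5], [6]], Q = [[1, 3, 5], [2, 6], [4]].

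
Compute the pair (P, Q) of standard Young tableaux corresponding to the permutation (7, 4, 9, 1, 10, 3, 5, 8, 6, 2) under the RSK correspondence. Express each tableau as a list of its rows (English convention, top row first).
P = [[1, 2, 5, 6], [3, 8, 10], [4, 9], [7]], Q = [[1, 3, 5, 8], [2, 6, 7], [4, 9], [10]]

Insert each entry of the permutation into P by Schensted row insertion, recording in Q the position of each new cell.

Insert 7: appended to row 1. P = [[7]].
Insert 4: 4 bumps 7 from row 1; 7 starts row 2. P = [[4], [7]].
Insert 9: appended to row 1. P = [[4, 9], [7]].
Insert 1: 1 bumps 4 from row 1; 4 bumps 7 from row 2; 7 starts row 3. P = [[1, 9], [4], [7]].
Insert 10: appended to row 1. P = [[1, 9, 10], [4], [7]].
Insert 3: 3 bumps 9 from row 1; 9 appends to row 2. P = [[1, 3, 10], [4, 9], [7]].
Insert 5: 5 bumps 10 from row 1; 10 appends to row 2. P = [[1, 3, 5], [4, 9, 10], [7]].
Insert 8: appended to row 1. P = [[1, 3, 5, 8], [4, 9, 10], [7]].
Insert 6: 6 bumps 8 from row 1; 8 bumps 9 from row 2; 9 appends to row 3. P = [[1, 3, 5, 6], [4, 8, 10], [7, 9]].
Insert 2: 2 bumps 3 from row 1; 3 bumps 4 from row 2; 4 bumps 7 from row 3; 7 starts row 4. P = [[1, 2, 5, 6], [3, 8, 10], [4, 9], [7]].

So P = [[1, 2, 5, 6], [3, 8, 10], [4, 9], [7]], Q = [[1, 3, 5, 8], [2, 6, 7], [4, 9], [10]].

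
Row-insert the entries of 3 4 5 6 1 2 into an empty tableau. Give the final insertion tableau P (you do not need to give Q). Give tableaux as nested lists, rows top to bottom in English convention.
P = [[1, 2, 5, 6], [3, 4]]

Insert 3: appended to row 1. P = [[3]].
Insert 4: appended to row 1. P = [[3, 4]].
Insert 5: appended to row 1. P = [[3, 4, 5]].
Insert 6: appended to row 1. P = [[3, 4, 5, 6]].
Insert 1: 1 bumps 3 from row 1; 3 starts row 2. P = [[1, 4, 5, 6], [3]].
Insert 2: 2 bumps 4 from row 1; 4 appends to row 2. P = [[1, 2, 5, 6], [3, 4]].

So P = [[1, 2, 5, 6], [3, 4]].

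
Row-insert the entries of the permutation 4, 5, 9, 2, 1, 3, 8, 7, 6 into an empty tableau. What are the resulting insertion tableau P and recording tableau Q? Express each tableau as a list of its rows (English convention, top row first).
Insert each entry of the permutation into P by Schensted row insertion, recording in Q the position of each new cell.

After inserting 4: P = [[4]].
After inserting 5: P = [[4, 5]].
After inserting 9: P = [[4, 5, 9]].
After inserting 2: P = [[2, 5, 9], [4]].
After inserting 1: P = [[1, 5, 9], [2], [4]].
After inserting 3: P = [[1, 3, 9], [2, 5], [4]].
After inserting 8: P = [[1, 3, 8], [2, 5, 9], [4]].
After inserting 7: P = [[1, 3, 7], [2, 5, 8], [4, 9]].
After inserting 6: P = [[1, 3, 6], [2, 5, 7], [4, 8], [9]].

So P = [[1, 3, 6], [2, 5, 7], [4, 8], [9]], Q = [[1, 2, 3], [4, 6, 7], [5, 8], [9]].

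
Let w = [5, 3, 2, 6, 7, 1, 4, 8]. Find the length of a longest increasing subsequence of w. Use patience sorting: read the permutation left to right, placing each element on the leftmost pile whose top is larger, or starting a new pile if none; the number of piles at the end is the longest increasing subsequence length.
4

5: new pile. tops = [5]
3: onto pile 1 (replacing 5). tops = [3]
2: onto pile 1 (replacing 3). tops = [2]
6: new pile. tops = [2, 6]
7: new pile. tops = [2, 6, 7]
1: onto pile 1 (replacing 2). tops = [1, 6, 7]
4: onto pile 2 (replacing 6). tops = [1, 4, 7]
8: new pile. tops = [1, 4, 7, 8]

4 piles, so the longest increasing subsequence has length 4.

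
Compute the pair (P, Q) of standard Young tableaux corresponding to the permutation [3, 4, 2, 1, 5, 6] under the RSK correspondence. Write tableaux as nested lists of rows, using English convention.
P = [[1, 4, 5, 6], [2], [3]], Q = [[1, 2, 5, 6], [3], [4]]

Insert each entry of the permutation into P by Schensted row insertion, recording in Q the position of each new cell.

Insert 3: appended to row 1. P = [[3]].
Insert 4: appended to row 1. P = [[3, 4]].
Insert 2: 2 bumps 3 from row 1; 3 starts row 2. P = [[2, 4], [3]].
Insert 1: 1 bumps 2 from row 1; 2 bumps 3 from row 2; 3 starts row 3. P = [[1, 4], [2], [3]].
Insert 5: appended to row 1. P = [[1, 4, 5], [2], [3]].
Insert 6: appended to row 1. P = [[1, 4, 5, 6], [2], [3]].

So P = [[1, 4, 5, 6], [2], [3]], Q = [[1, 2, 5, 6], [3], [4]].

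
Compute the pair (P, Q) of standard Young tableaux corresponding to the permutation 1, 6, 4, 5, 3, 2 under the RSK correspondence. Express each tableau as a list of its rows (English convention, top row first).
P = [[1, 2, 5], [3], [4], [6]], Q = [[1, 2, 4], [3], [5], [6]]

Insert each entry of the permutation into P by Schensted row insertion, recording in Q the position of each new cell.

Insert 1: appended to row 1. P = [[1]].
Insert 6: appended to row 1. P = [[1, 6]].
Insert 4: 4 bumps 6 from row 1; 6 starts row 2. P = [[1, 4], [6]].
Insert 5: appended to row 1. P = [[1, 4, 5], [6]].
Insert 3: 3 bumps 4 from row 1; 4 bumps 6 from row 2; 6 starts row 3. P = [[1, 3, 5], [4], [6]].
Insert 2: 2 bumps 3 from row 1; 3 bumps 4 from row 2; 4 bumps 6 from row 3; 6 starts row 4. P = [[1, 2, 5], [3], [4], [6]].

So P = [[1, 2, 5], [3], [4], [6]], Q = [[1, 2, 4], [3], [5], [6]].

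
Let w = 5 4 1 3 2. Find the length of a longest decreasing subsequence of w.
4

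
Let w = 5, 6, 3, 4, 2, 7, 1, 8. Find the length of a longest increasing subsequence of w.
4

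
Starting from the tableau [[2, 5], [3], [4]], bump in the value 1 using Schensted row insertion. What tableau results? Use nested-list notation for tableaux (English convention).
In row 1, 1 replaces 2 (the leftmost entry greater than 1); 2 is bumped to row 2. In row 2, 2 replaces 3 (the leftmost entry greater than 2); 3 is bumped to row 3. In row 3, 3 replaces 4 (the leftmost entry greater than 3); 4 is bumped to row 4. 4 starts a new row 4. The new tableau is [[1, 5], [2], [3], [4]].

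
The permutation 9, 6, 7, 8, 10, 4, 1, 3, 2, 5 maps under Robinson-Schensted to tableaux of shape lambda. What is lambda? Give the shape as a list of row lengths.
Row-insert each entry into an empty tableau.

After inserting 9: P = [[9]].
After inserting 6: P = [[6], [9]].
After inserting 7: P = [[6, 7], [9]].
After inserting 8: P = [[6, 7, 8], [9]].
After inserting 10: P = [[6, 7, 8, 10], [9]].
After inserting 4: P = [[4, 7, 8, 10], [6], [9]].
After inserting 1: P = [[1, 7, 8, 10], [4], [6], [9]].
After inserting 3: P = [[1, 3, 8, 10], [4, 7], [6], [9]].
After inserting 2: P = [[1, 2, 8, 10], [3, 7], [4], [6], [9]].
After inserting 5: P = [[1, 2, 5, 10], [3, 7, 8], [4], [6], [9]].

The final insertion tableau P = [[1, 2, 5, 10], [3, 7, 8], [4], [6], [9]] has shape [4, 3, 1, 1, 1].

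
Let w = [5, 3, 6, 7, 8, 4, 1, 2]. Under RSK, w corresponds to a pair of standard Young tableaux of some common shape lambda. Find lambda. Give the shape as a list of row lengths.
Row-insert each entry into an empty tableau.

After inserting 5: P = [[5]].
After inserting 3: P = [[3], [5]].
After inserting 6: P = [[3, 6], [5]].
After inserting 7: P = [[3, 6, 7], [5]].
After inserting 8: P = [[3, 6, 7, 8], [5]].
After inserting 4: P = [[3, 4, 7, 8], [5, 6]].
After inserting 1: P = [[1, 4, 7, 8], [3, 6], [5]].
After inserting 2: P = [[1, 2, 7, 8], [3, 4], [5, 6]].

The final insertion tableau P = [[1, 2, 7, 8], [3, 4], [5, 6]] has shape [4, 2, 2].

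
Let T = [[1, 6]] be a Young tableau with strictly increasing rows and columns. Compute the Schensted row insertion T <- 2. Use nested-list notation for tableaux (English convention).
In row 1, 2 replaces 6 (the leftmost entry greater than 2); 6 is bumped to row 2. 6 starts a new row 2. The new tableau is [[1, 2], [6]].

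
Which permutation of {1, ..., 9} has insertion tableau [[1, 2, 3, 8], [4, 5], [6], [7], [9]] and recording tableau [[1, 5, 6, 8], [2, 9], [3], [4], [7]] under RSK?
Reverse the RSK construction: for i from n down to 1, find the cell of Q containing i, remove the entry at that cell from P, and reverse-bump it up through P; the value ejected from row 1 is w(i).

Step i=9: Q has 9 at row 2, column 2; remove 5 from row 2 of P and reverse-bump: 5 enters row 1 and ejects 3. So w(9) = 3. P is now [[1, 2, 5, 8], [4], [6], [7], [9]].
Step i=8: Q has 8 at row 1, column 4; remove that cell from P, ejecting 8. So w(8) = 8. P is now [[1, 2, 5], [4], [6], [7], [9]].
Step i=7: Q has 7 at row 5, column 1; remove 9 from row 5 of P and reverse-bump: 9 enters row 4 and ejects 7; 7 enters row 3 and ejects 6; 6 enters row 2 and ejects 4; 4 enters row 1 and ejects 2. So w(7) = 2. P is now [[1, 4, 5], [6], [7], [9]].
Step i=6: Q has 6 at row 1, column 3; remove that cell from P, ejecting 5. So w(6) = 5. P is now [[1, 4], [6], [7], [9]].
Step i=5: Q has 5 at row 1, column 2; remove that cell from P, ejecting 4. So w(5) = 4. P is now [[1], [6], [7], [9]].
Step i=4: Q has 4 at row 4, column 1; remove 9 from row 4 of P and reverse-bump: 9 enters row 3 and ejects 7; 7 enters row 2 and ejects 6; 6 enters row 1 and ejects 1. So w(4) = 1. P is now [[6], [7], [9]].
Step i=3: Q has 3 at row 3, column 1; remove 9 from row 3 of P and reverse-bump: 9 enters row 2 and ejects 7; 7 enters row 1 and ejects 6. So w(3) = 6. P is now [[7], [9]].
Step i=2: Q has 2 at row 2, column 1; remove 9 from row 2 of P and reverse-bump: 9 enters row 1 and ejects 7. So w(2) = 7. P is now [[9]].
Step i=1: Q has 1 at row 1, column 1; remove that cell from P, ejecting 9. So w(1) = 9. P is now [].

So w = 9 7 6 1 4 5 2 8 3.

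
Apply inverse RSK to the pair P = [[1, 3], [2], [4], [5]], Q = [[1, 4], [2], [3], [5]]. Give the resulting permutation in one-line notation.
Reverse the RSK construction: for i from n down to 1, find the cell of Q containing i, remove the entry at that cell from P, and reverse-bump it up through P; the value ejected from row 1 is w(i).

Step i=5: Q has 5 at row 4, column 1; remove 5 from row 4 of P and reverse-bump: 5 enters row 3 and ejects 4; 4 enters row 2 and ejects 2; 2 enters row 1 and ejects 1. So w(5) = 1. P is now [[2, 3], [4], [5]].
Step i=4: Q has 4 at row 1, column 2; remove that cell from P, ejecting 3. So w(4) = 3. P is now [[2], [4], [5]].
Step i=3: Q has 3 at row 3, column 1; remove 5 from row 3 of P and reverse-bump: 5 enters row 2 and ejects 4; 4 enters row 1 and ejects 2. So w(3) = 2. P is now [[4], [5]].
Step i=2: Q has 2 at row 2, column 1; remove 5 from row 2 of P and reverse-bump: 5 enters row 1 and ejects 4. So w(2) = 4. P is now [[5]].
Step i=1: Q has 1 at row 1, column 1; remove that cell from P, ejecting 5. So w(1) = 5. P is now [].

So w = 5 4 2 3 1.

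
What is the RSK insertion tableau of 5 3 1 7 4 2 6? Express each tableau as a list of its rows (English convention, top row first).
P = [[1, 2, 6], [3, 4], [5, 7]]

Insert 5: appended to row 1. P = [[5]].
Insert 3: 3 bumps 5 from row 1; 5 starts row 2. P = [[3], [5]].
Insert 1: 1 bumps 3 from row 1; 3 bumps 5 from row 2; 5 starts row 3. P = [[1], [3], [5]].
Insert 7: appended to row 1. P = [[1, 7], [3], [5]].
Insert 4: 4 bumps 7 from row 1; 7 appends to row 2. P = [[1, 4], [3, 7], [5]].
Insert 2: 2 bumps 4 from row 1; 4 bumps 7 from row 2; 7 appends to row 3. P = [[1, 2], [3, 4], [5, 7]].
Insert 6: appended to row 1. P = [[1, 2, 6], [3, 4], [5, 7]].

So P = [[1, 2, 6], [3, 4], [5, 7]].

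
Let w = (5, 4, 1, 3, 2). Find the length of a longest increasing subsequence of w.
2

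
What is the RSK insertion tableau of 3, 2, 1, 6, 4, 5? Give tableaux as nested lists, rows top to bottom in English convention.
After inserting 3: P = [[3]].
After inserting 2: P = [[2], [3]].
After inserting 1: P = [[1], [2], [3]].
After inserting 6: P = [[1, 6], [2], [3]].
After inserting 4: P = [[1, 4], [2, 6], [3]].
After inserting 5: P = [[1, 4, 5], [2, 6], [3]].

So P = [[1, 4, 5], [2, 6], [3]].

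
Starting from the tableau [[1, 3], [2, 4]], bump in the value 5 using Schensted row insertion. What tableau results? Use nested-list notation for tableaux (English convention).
5 is larger than every entry of row 1, so it is appended to row 1. The new tableau is [[1, 3, 5], [2, 4]].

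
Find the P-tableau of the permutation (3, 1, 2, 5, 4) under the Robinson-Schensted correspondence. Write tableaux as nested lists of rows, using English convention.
Insert 3: appended to row 1. P = [[3]].
Insert 1: 1 bumps 3 from row 1; 3 starts row 2. P = [[1], [3]].
Insert 2: appended to row 1. P = [[1, 2], [3]].
Insert 5: appended to row 1. P = [[1, 2, 5], [3]].
Insert 4: 4 bumps 5 from row 1; 5 appends to row 2. P = [[1, 2, 4], [3, 5]].

So P = [[1, 2, 4], [3, 5]].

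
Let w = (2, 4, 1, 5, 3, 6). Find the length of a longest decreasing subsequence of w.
2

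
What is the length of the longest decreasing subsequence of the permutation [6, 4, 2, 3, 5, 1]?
4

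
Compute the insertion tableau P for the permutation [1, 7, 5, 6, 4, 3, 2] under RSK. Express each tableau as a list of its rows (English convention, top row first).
Insert 1: appended to row 1. P = [[1]].
Insert 7: appended to row 1. P = [[1, 7]].
Insert 5: 5 bumps 7 from row 1; 7 starts row 2. P = [[1, 5], [7]].
Insert 6: appended to row 1. P = [[1, 5, 6], [7]].
Insert 4: 4 bumps 5 from row 1; 5 bumps 7 from row 2; 7 starts row 3. P = [[1, 4, 6], [5], [7]].
Insert 3: 3 bumps 4 from row 1; 4 bumps 5 from row 2; 5 bumps 7 from row 3; 7 starts row 4. P = [[1, 3, 6], [4], [5], [7]].
Insert 2: 2 bumps 3 from row 1; 3 bumps 4 from row 2; 4 bumps 5 from row 3; 5 bumps 7 from row 4; 7 starts row 5. P = [[1, 2, 6], [3], [4], [5], [7]].

So P = [[1, 2, 6], [3], [4], [5], [7]].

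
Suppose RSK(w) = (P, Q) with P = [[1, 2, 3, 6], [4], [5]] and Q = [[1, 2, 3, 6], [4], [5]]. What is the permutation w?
Reverse RSK: for i = n, n-1, ..., 1, locate i in Q, remove the corresponding corner cell from P, and reverse-bump its entry up through P; the value ejected from row 1 is w(i).

So w = 1 2 5 4 3 6.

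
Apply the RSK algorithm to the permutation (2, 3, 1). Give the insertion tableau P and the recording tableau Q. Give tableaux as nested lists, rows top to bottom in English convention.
P = [[1, 3], [2]], Q = [[1, 2], [3]]

Insert each entry of the permutation into P by Schensted row insertion, recording in Q the position of each new cell.

Insert 2: appended to row 1. P = [[2]], Q = [[1]].
Insert 3: appended to row 1. P = [[2, 3]], Q = [[1, 2]].
Insert 1: 1 bumps 2 from row 1; 2 starts row 2. P = [[1, 3], [2]], Q = [[1, 2], [3]].

So P = [[1, 3], [2]], Q = [[1, 2], [3]].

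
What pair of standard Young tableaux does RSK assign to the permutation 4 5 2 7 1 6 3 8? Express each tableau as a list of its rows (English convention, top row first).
P = [[1, 3, 6, 8], [2, 5], [4, 7]], Q = [[1, 2, 4, 8], [3, 6], [5, 7]]

Insert each entry of the permutation into P by Schensted row insertion, recording in Q the position of each new cell.

Insert 4: appended to row 1. P = [[4]].
Insert 5: appended to row 1. P = [[4, 5]].
Insert 2: 2 bumps 4 from row 1; 4 starts row 2. P = [[2, 5], [4]].
Insert 7: appended to row 1. P = [[2, 5, 7], [4]].
Insert 1: 1 bumps 2 from row 1; 2 bumps 4 from row 2; 4 starts row 3. P = [[1, 5, 7], [2], [4]].
Insert 6: 6 bumps 7 from row 1; 7 appends to row 2. P = [[1, 5, 6], [2, 7], [4]].
Insert 3: 3 bumps 5 from row 1; 5 bumps 7 from row 2; 7 appends to row 3. P = [[1, 3, 6], [2, 5], [4, 7]].
Insert 8: appended to row 1. P = [[1, 3, 6, 8], [2, 5], [4, 7]].

So P = [[1, 3, 6, 8], [2, 5], [4, 7]], Q = [[1, 2, 4, 8], [3, 6], [5, 7]].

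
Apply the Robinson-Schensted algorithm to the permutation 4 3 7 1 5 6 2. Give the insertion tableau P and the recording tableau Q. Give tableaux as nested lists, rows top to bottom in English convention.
Insert each entry of the permutation into P by Schensted row insertion, recording in Q the position of each new cell.

Insert 4: appended to row 1. P = [[4]].
Insert 3: 3 bumps 4 from row 1; 4 starts row 2. P = [[3], [4]].
Insert 7: appended to row 1. P = [[3, 7], [4]].
Insert 1: 1 bumps 3 from row 1; 3 bumps 4 from row 2; 4 starts row 3. P = [[1, 7], [3], [4]].
Insert 5: 5 bumps 7 from row 1; 7 appends to row 2. P = [[1, 5], [3, 7], [4]].
Insert 6: appended to row 1. P = [[1, 5, 6], [3, 7], [4]].
Insert 2: 2 bumps 5 from row 1; 5 bumps 7 from row 2; 7 appends to row 3. P = [[1, 2, 6], [3, 5], [4, 7]].

So P = [[1, 2, 6], [3, 5], [4, 7]], Q = [[1, 3, 6], [2, 5], [4, 7]].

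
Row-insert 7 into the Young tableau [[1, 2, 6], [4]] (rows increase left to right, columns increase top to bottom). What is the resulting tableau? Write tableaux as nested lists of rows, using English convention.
7 is larger than every entry of row 1, so it is appended to row 1. The new tableau is [[1, 2, 6, 7], [4]].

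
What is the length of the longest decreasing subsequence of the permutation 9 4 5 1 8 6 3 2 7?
5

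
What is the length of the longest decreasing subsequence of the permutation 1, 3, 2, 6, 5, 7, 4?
3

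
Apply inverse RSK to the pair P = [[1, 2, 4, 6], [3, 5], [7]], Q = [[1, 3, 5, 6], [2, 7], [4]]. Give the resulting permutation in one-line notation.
Reverse the RSK construction: for i from n down to 1, find the cell of Q containing i, remove the entry at that cell from P, and reverse-bump it up through P; the value ejected from row 1 is w(i).

Step i=7: Q has 7 at row 2, column 2; remove 5 from row 2 of P and reverse-bump: 5 enters row 1 and ejects 4. So w(7) = 4. P is now [[1, 2, 5, 6], [3], [7]].
Step i=6: Q has 6 at row 1, column 4; remove that cell from P, ejecting 6. So w(6) = 6. P is now [[1, 2, 5], [3], [7]].
Step i=5: Q has 5 at row 1, column 3; remove that cell from P, ejecting 5. So w(5) = 5. P is now [[1, 2], [3], [7]].
Step i=4: Q has 4 at row 3, column 1; remove 7 from row 3 of P and reverse-bump: 7 enters row 2 and ejects 3; 3 enters row 1 and ejects 2. So w(4) = 2. P is now [[1, 3], [7]].
Step i=3: Q has 3 at row 1, column 2; remove that cell from P, ejecting 3. So w(3) = 3. P is now [[1], [7]].
Step i=2: Q has 2 at row 2, column 1; remove 7 from row 2 of P and reverse-bump: 7 enters row 1 and ejects 1. So w(2) = 1. P is now [[7]].
Step i=1: Q has 1 at row 1, column 1; remove that cell from P, ejecting 7. So w(1) = 7. P is now [].

So w = 7 1 3 2 5 6 4.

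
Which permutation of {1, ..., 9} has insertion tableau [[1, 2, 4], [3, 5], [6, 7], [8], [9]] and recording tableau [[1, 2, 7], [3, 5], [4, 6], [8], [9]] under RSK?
6 9 3 1 8 2 7 5 4

Reverse the RSK construction: for i from n down to 1, find the cell of Q containing i, remove the entry at that cell from P, and reverse-bump it up through P; the value ejected from row 1 is w(i).

Step i=9: Q has 9 at row 5, column 1; remove 9 from row 5 of P and reverse-bump: 9 enters row 4 and ejects 8; 8 enters row 3 and ejects 7; 7 enters row 2 and ejects 5; 5 enters row 1 and ejects 4. So w(9) = 4. P is now [[1, 2, 5], [3, 7], [6, 8], [9]].
Step i=8: Q has 8 at row 4, column 1; remove 9 from row 4 of P and reverse-bump: 9 enters row 3 and ejects 8; 8 enters row 2 and ejects 7; 7 enters row 1 and ejects 5. So w(8) = 5. P is now [[1, 2, 7], [3, 8], [6, 9]].
Step i=7: Q has 7 at row 1, column 3; remove that cell from P, ejecting 7. So w(7) = 7. P is now [[1, 2], [3, 8], [6, 9]].
Step i=6: Q has 6 at row 3, column 2; remove 9 from row 3 of P and reverse-bump: 9 enters row 2 and ejects 8; 8 enters row 1 and ejects 2. So w(6) = 2. P is now [[1, 8], [3, 9], [6]].
Step i=5: Q has 5 at row 2, column 2; remove 9 from row 2 of P and reverse-bump: 9 enters row 1 and ejects 8. So w(5) = 8. P is now [[1, 9], [3], [6]].
Step i=4: Q has 4 at row 3, column 1; remove 6 from row 3 of P and reverse-bump: 6 enters row 2 and ejects 3; 3 enters row 1 and ejects 1. So w(4) = 1. P is now [[3, 9], [6]].
Step i=3: Q has 3 at row 2, column 1; remove 6 from row 2 of P and reverse-bump: 6 enters row 1 and ejects 3. So w(3) = 3. P is now [[6, 9]].
Step i=2: Q has 2 at row 1, column 2; remove that cell from P, ejecting 9. So w(2) = 9. P is now [[6]].
Step i=1: Q has 1 at row 1, column 1; remove that cell from P, ejecting 6. So w(1) = 6. P is now [].

So w = 6 9 3 1 8 2 7 5 4.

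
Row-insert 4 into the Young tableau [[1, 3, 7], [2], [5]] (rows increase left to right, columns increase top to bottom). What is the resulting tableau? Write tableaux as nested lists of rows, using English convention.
[[1, 3, 4], [2, 7], [5]]

In row 1, 4 replaces 7 (the leftmost entry greater than 4); 7 is bumped to row 2. 7 is appended to row 2. The new tableau is [[1, 3, 4], [2, 7], [5]].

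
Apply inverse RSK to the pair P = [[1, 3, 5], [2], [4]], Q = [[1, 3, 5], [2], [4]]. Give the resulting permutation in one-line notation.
4 2 3 1 5

Reverse the RSK construction: for i from n down to 1, find the cell of Q containing i, remove the entry at that cell from P, and reverse-bump it up through P; the value ejected from row 1 is w(i).

Step i=5: Q has 5 at row 1, column 3; remove that cell from P, ejecting 5. So w(5) = 5. P is now [[1, 3], [2], [4]].
Step i=4: Q has 4 at row 3, column 1; remove 4 from row 3 of P and reverse-bump: 4 enters row 2 and ejects 2; 2 enters row 1 and ejects 1. So w(4) = 1. P is now [[2, 3], [4]].
Step i=3: Q has 3 at row 1, column 2; remove that cell from P, ejecting 3. So w(3) = 3. P is now [[2], [4]].
Step i=2: Q has 2 at row 2, column 1; remove 4 from row 2 of P and reverse-bump: 4 enters row 1 and ejects 2. So w(2) = 2. P is now [[4]].
Step i=1: Q has 1 at row 1, column 1; remove that cell from P, ejecting 4. So w(1) = 4. P is now [].

So w = 4 2 3 1 5.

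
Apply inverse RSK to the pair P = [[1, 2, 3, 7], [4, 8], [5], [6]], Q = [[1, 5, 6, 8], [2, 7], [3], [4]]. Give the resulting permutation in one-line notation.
Reverse RSK: for i = n, n-1, ..., 1, locate i in Q, remove the corresponding corner cell from P, and reverse-bump its entry up through P; the value ejected from row 1 is w(i).

So w = 6 5 4 1 2 8 3 7.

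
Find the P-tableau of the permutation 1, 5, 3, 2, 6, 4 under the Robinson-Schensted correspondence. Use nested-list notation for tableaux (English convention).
After inserting 1: P = [[1]].
After inserting 5: P = [[1, 5]].
After inserting 3: P = [[1, 3], [5]].
After inserting 2: P = [[1, 2], [3], [5]].
After inserting 6: P = [[1, 2, 6], [3], [5]].
After inserting 4: P = [[1, 2, 4], [3, 6], [5]].

So P = [[1, 2, 4], [3, 6], [5]].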